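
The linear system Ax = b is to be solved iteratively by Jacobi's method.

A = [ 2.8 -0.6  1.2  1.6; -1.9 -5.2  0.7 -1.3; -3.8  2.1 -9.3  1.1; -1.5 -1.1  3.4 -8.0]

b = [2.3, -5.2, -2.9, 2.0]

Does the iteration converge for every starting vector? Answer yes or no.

Write A = D+L+U with D = diag(2.8, -5.2, -9.3, -8).
Jacobi T = -D⁻¹(L+U): T[0,2] = -(1.2)/(2.8) = -0.4286; T[0,0] = 0.
  T[0,:] = [+0.0000  +0.2143  -0.4286  -0.5714]
  T[1,:] = [-0.3654  +0.0000  +0.1346  -0.2500]
  T[2,:] = [-0.4086  +0.2258  +0.0000  +0.1183]
  T[3,:] = [-0.1875  -0.1375  +0.4250  +0.0000]
|λ(T)| sorted: 0.6868, 0.4232, 0.2028, 0.2028.
spectral radius ρ = 0.6868; 0.6868 < 1, so it converges for any x₀.

yes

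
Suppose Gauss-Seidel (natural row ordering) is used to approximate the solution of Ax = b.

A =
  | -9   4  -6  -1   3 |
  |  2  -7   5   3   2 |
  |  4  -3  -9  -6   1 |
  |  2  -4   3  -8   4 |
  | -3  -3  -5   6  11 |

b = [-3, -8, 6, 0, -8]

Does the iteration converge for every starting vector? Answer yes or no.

Diagonal D = diag(-9, -7, -9, -8, 11); L, U strict lower/upper.
Gauss-Seidel: T = -(D+L)⁻¹U, row 0 first, T[0,4] = -(3)/(-9) = +0.3333; later rows by forward substitution.
  T[0,:] = [+0.0000 +0.4444 -0.6667 -0.1111 +0.3333]
  T[1,:] = [+0.0000 +0.1270 +0.5238 +0.3968 +0.3810]
  T[2,:] = [+0.0000 +0.1552 -0.4709 -0.8483 +0.1323]
  T[3,:] = [+0.0000 +0.1058 -0.6052 -0.5443 +0.4425]
  T[4,:] = [+0.0000 +0.1687 +0.0771 -0.0108 +0.0136]
|λ(T)| sorted: 1.3009, 0.3483, 0.2943, 0.2164, 0.0000.
ρ = 1.3009; 1.3009 > 1 ⇒ diverges.

no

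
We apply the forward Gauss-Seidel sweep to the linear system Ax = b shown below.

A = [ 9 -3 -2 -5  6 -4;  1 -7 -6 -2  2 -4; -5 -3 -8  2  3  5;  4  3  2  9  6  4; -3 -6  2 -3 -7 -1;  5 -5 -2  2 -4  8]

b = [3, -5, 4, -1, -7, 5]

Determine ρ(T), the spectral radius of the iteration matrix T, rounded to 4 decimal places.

A = D + L + U where D = diag(9, -7, -8, 9, -7, 8).
T_GS = -(D+L)⁻¹U: row 0 first, T[0,5] = -(-4)/(9) = +0.4444; later rows by forward substitution.
  T[0,:] = [+0.0000, +0.3333, +0.2222, +0.5556, -0.6667, +0.4444]
  T[1,:] = [+0.0000, +0.0476, -0.8254, -0.2063, +0.1905, -0.5079]
  T[2,:] = [+0.0000, -0.2262, +0.1706, -0.0198, +0.7202, +0.5377]
  T[3,:] = [+0.0000, -0.1138, +0.1384, -0.1737, -0.5939, -0.5922]
  T[4,:] = [+0.0000, -0.1995, +0.6017, +0.0076, +0.5828, +0.5094]
  T[5,:] = [+0.0000, -0.3065, -0.3459, -0.4339, +1.1556, -0.0581]
|eigenvalues of T|: 1.5905, 0.7827, 0.3221, 0.1030, 0.1030, 0.0000.
spectral radius ρ = 1.5905; 1.5905 > 1 ⇒ diverges.

1.5905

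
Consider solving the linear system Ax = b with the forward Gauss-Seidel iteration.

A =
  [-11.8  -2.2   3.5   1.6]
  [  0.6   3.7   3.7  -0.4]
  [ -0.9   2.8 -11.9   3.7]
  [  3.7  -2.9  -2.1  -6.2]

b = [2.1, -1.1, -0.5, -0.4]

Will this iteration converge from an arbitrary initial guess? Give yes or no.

yes

Diagonal D = diag(-11.8, 3.7, -11.9, -6.2); L, U strict lower/upper.
Gauss-Seidel: T = -(D+L)⁻¹U, row 0 first, T[0,3] = -(1.6)/(-11.8) = +0.1356; later rows by forward substitution.
  T[0,:] = [+0.0000, -0.1864, +0.2966, +0.1356]
  T[1,:] = [+0.0000, +0.0302, -1.0481, +0.0861]
  T[2,:] = [+0.0000, +0.0212, -0.2690, +0.3209]
  T[3,:] = [+0.0000, -0.1326, +0.7584, -0.0681]
moduli |λ_i(T)| = 0.5573, 0.4040, 0.1536, 0.0000.
ρ(T) = max|λ| = 0.5573; 0.5573 < 1, so it converges for any x₀.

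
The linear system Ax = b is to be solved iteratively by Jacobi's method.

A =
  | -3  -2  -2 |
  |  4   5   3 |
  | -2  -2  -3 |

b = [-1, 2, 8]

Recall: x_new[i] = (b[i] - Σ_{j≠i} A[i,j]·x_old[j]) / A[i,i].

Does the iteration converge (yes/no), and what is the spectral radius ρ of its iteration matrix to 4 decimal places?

Write A = D+L+U with D = diag(-3, 5, -3).
Jacobi T = -D⁻¹(L+U): T[0,1] = -(-2)/(-3) = -0.6667; T[0,0] = 0.
  T[0,:] = [+0.0000, -0.6667, -0.6667]
  T[1,:] = [-0.8000, +0.0000, -0.6000]
  T[2,:] = [-0.6667, -0.6667, +0.0000]
|roots of det(T-λI)|: 1.3553, 0.6886, 0.6667.
ρ(T) = max|λ| = 1.3553; 1.3553 > 1, so it fails to converge.

no, ρ = 1.3553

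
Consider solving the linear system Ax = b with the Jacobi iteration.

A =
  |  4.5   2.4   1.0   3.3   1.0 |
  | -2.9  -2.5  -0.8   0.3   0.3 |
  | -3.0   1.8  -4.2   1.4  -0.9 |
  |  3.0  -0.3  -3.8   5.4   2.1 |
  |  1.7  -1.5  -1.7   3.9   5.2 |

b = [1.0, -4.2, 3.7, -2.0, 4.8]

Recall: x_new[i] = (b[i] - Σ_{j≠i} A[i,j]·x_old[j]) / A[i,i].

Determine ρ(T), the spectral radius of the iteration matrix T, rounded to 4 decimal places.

1.3266

Write A = D+L+U with D = diag(4.5, -2.5, -4.2, 5.4, 5.2).
Jacobi T = -D⁻¹(L+U): T[3,4] = -(2.1)/(5.4) = -0.3889; T[3,3] = 0.
  T[0,:] = [+0.0000  -0.5333  -0.2222  -0.7333  -0.2222]
  T[1,:] = [-1.1600  +0.0000  -0.3200  +0.1200  +0.1200]
  T[2,:] = [-0.7143  +0.4286  +0.0000  +0.3333  -0.2143]
  T[3,:] = [-0.5556  +0.0556  +0.7037  +0.0000  -0.3889]
  T[4,:] = [-0.3269  +0.2885  +0.3269  -0.7500  +0.0000]
|roots of det(T-λI)|: 1.3266, 1.0394, 0.5824, 0.5824, 0.5749.
spectral radius ρ = 1.3266; 1.3266 > 1, so it fails to converge.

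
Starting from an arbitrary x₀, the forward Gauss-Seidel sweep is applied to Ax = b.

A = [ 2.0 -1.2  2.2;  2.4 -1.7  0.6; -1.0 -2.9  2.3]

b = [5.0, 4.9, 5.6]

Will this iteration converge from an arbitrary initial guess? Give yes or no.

Split A = D + L + U, D = diag(2, -1.7, 2.3).
GS T = -(D+L)⁻¹U: row 0 first, T[0,1] = -(-1.2)/(2) = +0.6000; later rows by forward substitution.
  T[0,:] = [+0.0000, +0.6000, -1.1000]
  T[1,:] = [+0.0000, +0.8471, -1.2000]
  T[2,:] = [+0.0000, +1.3289, -1.9913]
|λ(T)| sorted: 1.2197, 0.0755, 0.0000.
spectral radius ρ = 1.2197; 1.2197 > 1 ⇒ diverges.

no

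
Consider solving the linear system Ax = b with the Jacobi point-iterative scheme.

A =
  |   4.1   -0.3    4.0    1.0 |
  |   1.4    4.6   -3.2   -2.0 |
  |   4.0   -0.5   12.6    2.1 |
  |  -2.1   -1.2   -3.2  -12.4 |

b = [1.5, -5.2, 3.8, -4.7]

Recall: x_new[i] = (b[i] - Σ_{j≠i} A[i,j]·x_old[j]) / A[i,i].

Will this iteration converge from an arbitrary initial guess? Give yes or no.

Write A = D+L+U with D = diag(4.1, 4.6, 12.6, -12.4).
Jacobi: T = -D⁻¹(L+U), T[3,0] = -(-2.1)/(-12.4) = -0.1694; T[3,3] = 0.
  T[0,:] = [+0.0000, +0.0732, -0.9756, -0.2439]
  T[1,:] = [-0.3043, +0.0000, +0.6957, +0.4348]
  T[2,:] = [-0.3175, +0.0397, +0.0000, -0.1667]
  T[3,:] = [-0.1694, -0.0968, -0.2581, +0.0000]
|roots of det(T-λI)|: 0.6924, 0.5599, 0.2188, 0.2188.
ρ = 0.6924; 0.6924 < 1, so it converges for any x₀.

yes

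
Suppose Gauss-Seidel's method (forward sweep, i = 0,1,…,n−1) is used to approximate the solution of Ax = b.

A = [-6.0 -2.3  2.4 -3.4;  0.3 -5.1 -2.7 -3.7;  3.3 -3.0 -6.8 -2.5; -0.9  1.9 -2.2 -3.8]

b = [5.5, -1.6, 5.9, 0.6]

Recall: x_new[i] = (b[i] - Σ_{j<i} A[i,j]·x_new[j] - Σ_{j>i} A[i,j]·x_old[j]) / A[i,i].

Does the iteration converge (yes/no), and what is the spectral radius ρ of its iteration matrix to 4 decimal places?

A = D + L + U where D = diag(-6, -5.1, -6.8, -3.8).
GS T = -(D+L)⁻¹U: row 0 first, T[0,2] = -(2.4)/(-6) = +0.4000; later rows by forward substitution.
  T[0,:] = [+0.0000  -0.3833  +0.4000  -0.5667]
  T[1,:] = [+0.0000  -0.0225  -0.5059  -0.7588]
  T[2,:] = [+0.0000  -0.1761  +0.4173  -0.3079]
  T[3,:] = [+0.0000  +0.1815  -0.5893  -0.0670]
eigenvalue magnitudes: 0.6364, 0.1666, 0.1666, 0.0000.
ρ = 0.6364; 0.6364 < 1 ⇒ converges.

yes, ρ = 0.6364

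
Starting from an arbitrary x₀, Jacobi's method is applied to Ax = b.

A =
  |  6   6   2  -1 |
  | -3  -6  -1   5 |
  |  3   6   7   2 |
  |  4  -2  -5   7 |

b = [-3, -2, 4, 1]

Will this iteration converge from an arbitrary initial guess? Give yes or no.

Let D = diag(6, -6, 7, 7); L, U the strict triangles.
T_J = -D⁻¹(L+U): T[0,3] = -(-1)/(6) = +0.1667; T[0,0] = 0.
  T[0,:] = [+0.0000, -1.0000, -0.3333, +0.1667]
  T[1,:] = [-0.5000, +0.0000, -0.1667, +0.8333]
  T[2,:] = [-0.4286, -0.8571, +0.0000, -0.2857]
  T[3,:] = [-0.5714, +0.2857, +0.7143, +0.0000]
|roots of det(T-λI)|: 1.1232, 0.8238, 0.5389, 0.5389.
ρ = 1.1232; 1.1232 > 1: divergent.

no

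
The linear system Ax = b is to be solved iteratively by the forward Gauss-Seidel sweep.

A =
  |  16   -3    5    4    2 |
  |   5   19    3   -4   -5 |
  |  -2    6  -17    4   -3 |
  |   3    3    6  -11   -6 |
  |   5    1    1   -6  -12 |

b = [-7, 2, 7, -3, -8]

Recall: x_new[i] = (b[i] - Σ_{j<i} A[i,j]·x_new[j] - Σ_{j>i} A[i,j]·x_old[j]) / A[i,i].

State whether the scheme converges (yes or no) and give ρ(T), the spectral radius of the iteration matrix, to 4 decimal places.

A = D + L + U where D = diag(16, 19, -17, -11, -12).
Gauss-Seidel: T = -(D+L)⁻¹U, row 0 first, T[0,3] = -(4)/(16) = -0.2500; later rows by forward substitution.
  T[0,:] = [+0.0000, +0.1875, -0.3125, -0.2500, -0.1250]
  T[1,:] = [+0.0000, -0.0493, -0.0757, +0.2763, +0.2961]
  T[2,:] = [+0.0000, -0.0395, +0.0101, +0.3622, -0.0573]
  T[3,:] = [+0.0000, +0.0161, -0.1004, +0.2048, -0.5300]
  T[4,:] = [+0.0000, +0.0626, -0.0855, -0.1533, +0.2328]
eigenvalue magnitudes: 0.5259, 0.1493, 0.1493, 0.1350, 0.0000.
spectral radius ρ = 0.5259; 0.5259 < 1: convergent.

yes, ρ = 0.5259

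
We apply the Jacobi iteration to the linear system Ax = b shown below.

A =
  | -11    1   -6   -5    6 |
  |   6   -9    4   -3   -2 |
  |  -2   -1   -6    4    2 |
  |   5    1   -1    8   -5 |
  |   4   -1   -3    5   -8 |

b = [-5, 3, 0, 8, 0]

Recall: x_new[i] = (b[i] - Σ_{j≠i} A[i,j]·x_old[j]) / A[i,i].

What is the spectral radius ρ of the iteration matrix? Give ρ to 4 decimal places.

Diagonal D = diag(-11, -9, -6, 8, -8); L, U strict lower/upper.
Jacobi T = -D⁻¹(L+U): T[0,1] = -(1)/(-11) = +0.0909; T[0,0] = 0.
  T[0,:] = [+0.0000 +0.0909 -0.5455 -0.4545 +0.5455]
  T[1,:] = [+0.6667 +0.0000 +0.4444 -0.3333 -0.2222]
  T[2,:] = [-0.3333 -0.1667 +0.0000 +0.6667 +0.3333]
  T[3,:] = [-0.6250 -0.1250 +0.1250 +0.0000 +0.6250]
  T[4,:] = [+0.5000 -0.1250 -0.3750 +0.6250 +0.0000]
|roots of det(T-λI)|: 1.1355, 0.9214, 0.2720, 0.2720, 0.2629.
spectral radius ρ = 1.1355; 1.1355 > 1: divergent.

1.1355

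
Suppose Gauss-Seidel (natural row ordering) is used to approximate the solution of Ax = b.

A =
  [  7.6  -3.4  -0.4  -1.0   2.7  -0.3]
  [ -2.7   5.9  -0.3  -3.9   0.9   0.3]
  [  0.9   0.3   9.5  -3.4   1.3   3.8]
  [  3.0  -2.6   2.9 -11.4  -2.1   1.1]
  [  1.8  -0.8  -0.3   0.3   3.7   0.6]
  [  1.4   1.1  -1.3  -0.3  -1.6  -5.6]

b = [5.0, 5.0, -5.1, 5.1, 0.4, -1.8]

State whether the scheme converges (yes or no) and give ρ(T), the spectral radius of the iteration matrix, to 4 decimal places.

Let D = diag(7.6, 5.9, 9.5, -11.4, 3.7, -5.6); L, U the strict triangles.
GS T = -(D+L)⁻¹U: row 0 first, T[0,5] = -(-0.3)/(7.6) = +0.0395; later rows by forward substitution.
  T[0,:] = [+0.0000  +0.4474  +0.0526  +0.1316  -0.3553  +0.0395]
  T[1,:] = [+0.0000  +0.2047  +0.0749  +0.7212  -0.3151  -0.0328]
  T[2,:] = [+0.0000  -0.0488  -0.0074  +0.3227  -0.0932  -0.4027]
  T[3,:] = [+0.0000  +0.0586  -0.0051  -0.0478  -0.2295  +0.0119]
  T[4,:] = [+0.0000  -0.1821  -0.0096  +0.1220  +0.1157  -0.2221]
  T[5,:] = [+0.0000  +0.2123  +0.0326  +0.0674  -0.1498  +0.1597]
moduli |λ_i(T)| = 0.5955, 0.2457, 0.2457, 0.0411, 0.0411, 0.0000.
ρ(T) = max|λ| = 0.5955; 0.5955 < 1: convergent.

yes, ρ = 0.5955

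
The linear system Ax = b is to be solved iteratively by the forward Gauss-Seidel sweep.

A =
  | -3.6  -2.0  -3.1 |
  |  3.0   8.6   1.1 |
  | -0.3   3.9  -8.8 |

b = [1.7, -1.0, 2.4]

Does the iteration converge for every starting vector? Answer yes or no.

yes

Diagonal D = diag(-3.6, 8.6, -8.8); L, U strict lower/upper.
T_GS = -(D+L)⁻¹U: row 0 first, T[0,2] = -(-3.1)/(-3.6) = -0.8611; later rows by forward substitution.
  T[0,:] = [+0.0000 -0.5556 -0.8611]
  T[1,:] = [+0.0000 +0.1938 +0.1725]
  T[2,:] = [+0.0000 +0.1048 +0.1058]
eigenvalue magnitudes: 0.2913, 0.0083, 0.0000.
ρ = 0.2913; 0.2913 < 1 ⇒ converges.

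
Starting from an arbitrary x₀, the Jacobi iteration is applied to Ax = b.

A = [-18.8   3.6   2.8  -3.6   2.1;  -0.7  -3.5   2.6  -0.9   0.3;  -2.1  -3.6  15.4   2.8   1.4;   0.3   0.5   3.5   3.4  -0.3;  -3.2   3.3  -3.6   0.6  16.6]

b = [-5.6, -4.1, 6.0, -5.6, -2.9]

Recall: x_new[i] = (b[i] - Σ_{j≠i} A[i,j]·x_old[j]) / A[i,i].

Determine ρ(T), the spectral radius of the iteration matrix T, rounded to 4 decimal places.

0.7460

Diagonal D = diag(-18.8, -3.5, 15.4, 3.4, 16.6); L, U strict lower/upper.
Jacobi T = -D⁻¹(L+U): T[0,1] = -(3.6)/(-18.8) = +0.1915; T[0,0] = 0.
  T[0,:] = [+0.0000  +0.1915  +0.1489  -0.1915  +0.1117]
  T[1,:] = [-0.2000  +0.0000  +0.7429  -0.2571  +0.0857]
  T[2,:] = [+0.1364  +0.2338  +0.0000  -0.1818  -0.0909]
  T[3,:] = [-0.0882  -0.1471  -1.0294  +0.0000  +0.0882]
  T[4,:] = [+0.1928  -0.1988  +0.2169  -0.0361  +0.0000]
eigenvalue magnitudes: 0.7460, 0.3833, 0.3833, 0.2909, 0.1645.
ρ(T) = max|λ| = 0.7460; 0.7460 < 1, so it converges for any x₀.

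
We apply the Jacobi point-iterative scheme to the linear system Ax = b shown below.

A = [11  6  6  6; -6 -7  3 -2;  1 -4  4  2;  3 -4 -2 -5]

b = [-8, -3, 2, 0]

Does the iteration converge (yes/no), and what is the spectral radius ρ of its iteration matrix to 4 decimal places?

Let D = diag(11, -7, 4, -5); L, U the strict triangles.
Jacobi: T = -D⁻¹(L+U), T[1,3] = -(-2)/(-7) = -0.2857; T[1,1] = 0.
  T[0,:] = [+0.0000 -0.5455 -0.5455 -0.5455]
  T[1,:] = [-0.8571 +0.0000 +0.4286 -0.2857]
  T[2,:] = [-0.2500 +1.0000 +0.0000 -0.5000]
  T[3,:] = [+0.6000 -0.8000 -0.4000 +0.0000]
|λ(T)| sorted: 1.3077, 0.7316, 0.3934, 0.3934.
ρ = 1.3077; 1.3077 > 1, so it fails to converge.

no, ρ = 1.3077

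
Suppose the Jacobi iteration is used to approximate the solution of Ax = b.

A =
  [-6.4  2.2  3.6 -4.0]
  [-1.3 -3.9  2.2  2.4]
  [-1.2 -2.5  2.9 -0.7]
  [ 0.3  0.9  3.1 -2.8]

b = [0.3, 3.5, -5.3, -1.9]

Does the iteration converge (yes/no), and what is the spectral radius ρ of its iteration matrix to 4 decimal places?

no, ρ = 1.2231

Diagonal D = diag(-6.4, -3.9, 2.9, -2.8); L, U strict lower/upper.
Jacobi: T = -D⁻¹(L+U), T[2,0] = -(-1.2)/(2.9) = +0.4138; T[2,2] = 0.
  T[0,:] = [+0.0000 +0.3438 +0.5625 -0.6250]
  T[1,:] = [-0.3333 +0.0000 +0.5641 +0.6154]
  T[2,:] = [+0.4138 +0.8621 +0.0000 +0.2414]
  T[3,:] = [+0.1071 +0.3214 +1.1071 +0.0000]
|eigenvalues of T|: 1.2231, 0.9651, 0.4943, 0.4943.
ρ(T) = max|λ| = 1.2231; 1.2231 > 1, so it fails to converge.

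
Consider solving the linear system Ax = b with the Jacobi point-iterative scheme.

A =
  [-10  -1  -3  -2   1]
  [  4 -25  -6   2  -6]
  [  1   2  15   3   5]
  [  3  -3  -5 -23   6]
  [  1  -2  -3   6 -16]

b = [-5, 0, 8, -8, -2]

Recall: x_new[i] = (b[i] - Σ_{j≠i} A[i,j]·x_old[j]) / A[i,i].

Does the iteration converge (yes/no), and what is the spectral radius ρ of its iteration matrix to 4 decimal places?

yes, ρ = 0.5419

Diagonal D = diag(-10, -25, 15, -23, -16); L, U strict lower/upper.
Jacobi T = -D⁻¹(L+U): T[0,3] = -(-2)/(-10) = -0.2000; T[0,0] = 0.
  T[0,:] = [+0.0000, -0.1000, -0.3000, -0.2000, +0.1000]
  T[1,:] = [+0.1600, +0.0000, -0.2400, +0.0800, -0.2400]
  T[2,:] = [-0.0667, -0.1333, +0.0000, -0.2000, -0.3333]
  T[3,:] = [+0.1304, -0.1304, -0.2174, +0.0000, +0.2609]
  T[4,:] = [+0.0625, -0.1250, -0.1875, +0.3750, +0.0000]
eigenvalue magnitudes: 0.5419, 0.3247, 0.2562, 0.2562, 0.1977.
ρ = 0.5419; 0.5419 < 1, so it converges for any x₀.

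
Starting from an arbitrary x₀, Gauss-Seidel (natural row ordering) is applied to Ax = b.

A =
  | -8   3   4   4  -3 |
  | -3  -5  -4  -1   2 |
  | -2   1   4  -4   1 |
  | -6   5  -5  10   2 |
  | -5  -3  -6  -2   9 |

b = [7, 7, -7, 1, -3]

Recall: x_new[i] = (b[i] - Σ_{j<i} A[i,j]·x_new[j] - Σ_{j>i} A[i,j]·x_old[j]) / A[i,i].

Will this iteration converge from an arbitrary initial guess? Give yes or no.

Write A = D+L+U with D = diag(-8, -5, 4, 10, 9).
GS T = -(D+L)⁻¹U: row 0 first, T[0,3] = -(4)/(-8) = +0.5000; later rows by forward substitution.
  T[0,:] = [+0.0000, +0.3750, +0.5000, +0.5000, -0.3750]
  T[1,:] = [+0.0000, -0.2250, -1.1000, -0.5000, +0.6250]
  T[2,:] = [+0.0000, +0.2438, +0.5250, +1.3750, -0.5938]
  T[3,:] = [+0.0000, +0.4594, +1.1125, +1.2375, -1.0344]
  T[4,:] = [+0.0000, +0.3979, +0.5083, +1.3028, -0.6257]
moduli |λ_i(T)| = 1.1610, 0.4797, 0.2446, 0.2446, 0.0000.
spectral radius ρ = 1.1610; 1.1610 > 1 ⇒ diverges.

no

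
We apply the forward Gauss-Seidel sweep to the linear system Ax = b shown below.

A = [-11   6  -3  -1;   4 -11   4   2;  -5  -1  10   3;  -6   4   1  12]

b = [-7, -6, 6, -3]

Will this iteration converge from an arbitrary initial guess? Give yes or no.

A = D + L + U where D = diag(-11, -11, 10, 12).
GS T = -(D+L)⁻¹U: row 0 first, T[0,1] = -(6)/(-11) = +0.5455; later rows by forward substitution.
  T[0,:] = [+0.0000, +0.5455, -0.2727, -0.0909]
  T[1,:] = [+0.0000, +0.1983, +0.2645, +0.1488]
  T[2,:] = [+0.0000, +0.2926, -0.1099, -0.3306]
  T[3,:] = [+0.0000, +0.1822, -0.2154, -0.0675]
eigenvalue magnitudes: 0.5022, 0.3573, 0.1658, 0.0000.
ρ(T) = max|λ| = 0.5022; 0.5022 < 1, so it converges for any x₀.

yes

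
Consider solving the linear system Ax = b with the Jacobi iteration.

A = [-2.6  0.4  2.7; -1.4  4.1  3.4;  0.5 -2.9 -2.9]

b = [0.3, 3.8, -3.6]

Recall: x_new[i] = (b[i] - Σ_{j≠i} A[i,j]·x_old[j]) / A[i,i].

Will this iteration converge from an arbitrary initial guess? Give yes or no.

Split A = D + L + U, D = diag(-2.6, 4.1, -2.9).
T_J = -D⁻¹(L+U): T[2,1] = -(-2.9)/(-2.9) = -1.0000; T[2,2] = 0.
  T[0,:] = [+0.0000, +0.1538, +1.0385]
  T[1,:] = [+0.3415, +0.0000, -0.8293]
  T[2,:] = [+0.1724, -1.0000, +0.0000]
eigenvalue magnitudes: 1.1753, 0.7454, 0.4299.
ρ(T) = max|λ| = 1.1753; 1.1753 > 1 ⇒ diverges.

no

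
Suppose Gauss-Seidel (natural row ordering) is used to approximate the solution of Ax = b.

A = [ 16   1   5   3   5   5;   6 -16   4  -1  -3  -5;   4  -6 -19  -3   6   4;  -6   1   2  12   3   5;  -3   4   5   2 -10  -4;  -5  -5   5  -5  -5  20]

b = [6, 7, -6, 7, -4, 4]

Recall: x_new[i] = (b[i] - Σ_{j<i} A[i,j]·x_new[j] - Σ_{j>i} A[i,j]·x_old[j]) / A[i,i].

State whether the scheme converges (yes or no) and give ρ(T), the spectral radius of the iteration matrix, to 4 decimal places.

yes, ρ = 0.8267

Diagonal D = diag(16, -16, -19, 12, -10, 20); L, U strict lower/upper.
GS T = -(D+L)⁻¹U: row 0 first, T[0,4] = -(5)/(16) = -0.3125; later rows by forward substitution.
  T[0,:] = [+0.0000  -0.0625  -0.3125  -0.1875  -0.3125  -0.3125]
  T[1,:] = [+0.0000  -0.0234  +0.1328  -0.1328  -0.3047  -0.4297]
  T[2,:] = [+0.0000  -0.0058  -0.1077  -0.1554  +0.3462  +0.2804]
  T[3,:] = [+0.0000  -0.0283  -0.1494  -0.0568  -0.4386  -0.5838]
  T[4,:] = [+0.0000  +0.0008  +0.0631  -0.0859  +0.0573  -0.4547]
  T[5,:] = [+0.0000  -0.0269  -0.0395  -0.0769  -0.3362  -0.5153]
eigenvalue magnitudes: 0.8267, 0.3488, 0.2152, 0.0315, 0.0315, 0.0000.
ρ(T) = max|λ| = 0.8267; 0.8267 < 1, so it converges for any x₀.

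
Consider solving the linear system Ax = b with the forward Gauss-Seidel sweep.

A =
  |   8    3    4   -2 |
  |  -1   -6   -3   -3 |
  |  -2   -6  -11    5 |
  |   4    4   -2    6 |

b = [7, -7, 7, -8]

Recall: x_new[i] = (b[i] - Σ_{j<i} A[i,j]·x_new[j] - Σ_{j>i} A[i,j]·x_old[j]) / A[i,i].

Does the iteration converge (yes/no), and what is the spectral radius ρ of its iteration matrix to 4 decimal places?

Write A = D+L+U with D = diag(8, -6, -11, 6).
T_GS = -(D+L)⁻¹U: row 0 first, T[0,2] = -(4)/(8) = -0.5000; later rows by forward substitution.
  T[0,:] = [+0.0000  -0.3750  -0.5000  +0.2500]
  T[1,:] = [+0.0000  +0.0625  -0.4167  -0.5417]
  T[2,:] = [+0.0000  +0.0341  +0.3182  +0.7045]
  T[3,:] = [+0.0000  +0.2197  +0.7172  +0.4293]
moduli |λ_i(T)| = 0.9460, 0.3224, 0.1863, 0.0000.
ρ = 0.9460; 0.9460 < 1 ⇒ converges.

yes, ρ = 0.9460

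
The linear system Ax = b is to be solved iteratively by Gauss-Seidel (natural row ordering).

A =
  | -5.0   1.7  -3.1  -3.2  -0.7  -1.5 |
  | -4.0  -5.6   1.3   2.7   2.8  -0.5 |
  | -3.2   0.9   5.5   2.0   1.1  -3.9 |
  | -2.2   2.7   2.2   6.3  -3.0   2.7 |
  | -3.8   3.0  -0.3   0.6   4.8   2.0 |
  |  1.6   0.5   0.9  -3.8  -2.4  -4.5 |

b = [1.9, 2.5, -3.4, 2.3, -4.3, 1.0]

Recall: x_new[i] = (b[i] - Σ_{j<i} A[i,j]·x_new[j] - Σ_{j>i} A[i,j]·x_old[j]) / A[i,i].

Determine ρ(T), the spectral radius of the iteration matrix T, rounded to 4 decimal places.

1.3332

Let D = diag(-5, -5.6, 5.5, 6.3, 4.8, -4.5); L, U the strict triangles.
T_GS = -(D+L)⁻¹U: row 0 first, T[0,2] = -(-3.1)/(-5) = -0.6200; later rows by forward substitution.
  T[0,:] = [+0.0000  +0.3400  -0.6200  -0.6400  -0.1400  -0.3000]
  T[1,:] = [+0.0000  -0.2429  +0.6750  +0.9393  +0.6000  +0.1250]
  T[2,:] = [+0.0000  +0.2376  -0.4712  -0.8897  -0.3796  +0.5141]
  T[3,:] = [+0.0000  +0.1399  -0.3413  -0.3154  +0.3027  -0.7664]
  T[4,:] = [+0.0000  +0.4183  -0.8995  -1.1099  -0.5474  -0.6044]
  T[5,:] = [+0.0000  -0.1998  +0.5282  +0.5571  -0.0227  +0.9796]
moduli |λ_i(T)| = 1.3332, 1.0212, 0.4218, 0.1020, 0.0346, 0.0000.
spectral radius ρ = 1.3332; 1.3332 > 1: divergent.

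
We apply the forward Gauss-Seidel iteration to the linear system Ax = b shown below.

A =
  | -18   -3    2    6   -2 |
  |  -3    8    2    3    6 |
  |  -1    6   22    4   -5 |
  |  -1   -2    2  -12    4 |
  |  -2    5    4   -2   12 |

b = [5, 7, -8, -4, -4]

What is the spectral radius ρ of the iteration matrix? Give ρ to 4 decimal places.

Write A = D+L+U with D = diag(-18, 8, 22, -12, 12).
Gauss-Seidel: T = -(D+L)⁻¹U, row 0 first, T[0,4] = -(-2)/(-18) = -0.1111; later rows by forward substitution.
  T[0,:] = [+0.0000 -0.1667 +0.1111 +0.3333 -0.1111]
  T[1,:] = [+0.0000 -0.0625 -0.2083 -0.2500 -0.7917]
  T[2,:] = [+0.0000 +0.0095 +0.0619 -0.0985 +0.4381]
  T[3,:] = [+0.0000 +0.0259 +0.0358 -0.0025 +0.5476]
  T[4,:] = [+0.0000 -0.0006 +0.0907 +0.1921 +0.2566]
|eigenvalues of T|: 0.5147, 0.2631, 0.0567, 0.0548, 0.0000.
ρ = 0.5147; 0.5147 < 1, so it converges for any x₀.

0.5147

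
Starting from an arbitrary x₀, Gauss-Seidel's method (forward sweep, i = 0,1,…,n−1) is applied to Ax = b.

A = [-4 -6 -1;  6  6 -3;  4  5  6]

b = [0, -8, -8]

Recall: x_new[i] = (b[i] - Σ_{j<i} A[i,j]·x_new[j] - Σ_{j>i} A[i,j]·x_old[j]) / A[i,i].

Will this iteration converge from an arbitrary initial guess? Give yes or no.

A = D + L + U where D = diag(-4, 6, 6).
GS T = -(D+L)⁻¹U: row 0 first, T[0,2] = -(-1)/(-4) = -0.2500; later rows by forward substitution.
  T[0,:] = [+0.0000 -1.5000 -0.2500]
  T[1,:] = [+0.0000 +1.5000 +0.7500]
  T[2,:] = [+0.0000 -0.2500 -0.4583]
moduli |λ_i(T)| = 1.3991, 0.3574, 0.0000.
spectral radius ρ = 1.3991; 1.3991 > 1 ⇒ diverges.

no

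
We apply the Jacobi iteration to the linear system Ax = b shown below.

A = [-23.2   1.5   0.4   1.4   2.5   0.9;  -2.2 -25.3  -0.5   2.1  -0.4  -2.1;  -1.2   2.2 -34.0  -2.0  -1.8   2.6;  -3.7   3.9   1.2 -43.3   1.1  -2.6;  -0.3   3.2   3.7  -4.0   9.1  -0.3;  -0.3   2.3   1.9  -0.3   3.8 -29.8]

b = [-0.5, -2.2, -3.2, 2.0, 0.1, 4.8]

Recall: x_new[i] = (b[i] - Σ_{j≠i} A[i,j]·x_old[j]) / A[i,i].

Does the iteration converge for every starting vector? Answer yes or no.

yes

A = D + L + U where D = diag(-23.2, -25.3, -34, -43.3, 9.1, -29.8).
T_J = -D⁻¹(L+U): T[2,5] = -(2.6)/(-34) = +0.0765; T[2,2] = 0.
  T[0,:] = [+0.0000  +0.0647  +0.0172  +0.0603  +0.1078  +0.0388]
  T[1,:] = [-0.0870  +0.0000  -0.0198  +0.0830  -0.0158  -0.0830]
  T[2,:] = [-0.0353  +0.0647  +0.0000  -0.0588  -0.0529  +0.0765]
  T[3,:] = [-0.0855  +0.0901  +0.0277  +0.0000  +0.0254  -0.0600]
  T[4,:] = [+0.0330  -0.3516  -0.4066  +0.4396  +0.0000  +0.0330]
  T[5,:] = [-0.0101  +0.0772  +0.0638  -0.0101  +0.1275  +0.0000]
|eigenvalues of T|: 0.2559, 0.1339, 0.1130, 0.1130, 0.0563, 0.0463.
ρ(T) = max|λ| = 0.2559; 0.2559 < 1: convergent.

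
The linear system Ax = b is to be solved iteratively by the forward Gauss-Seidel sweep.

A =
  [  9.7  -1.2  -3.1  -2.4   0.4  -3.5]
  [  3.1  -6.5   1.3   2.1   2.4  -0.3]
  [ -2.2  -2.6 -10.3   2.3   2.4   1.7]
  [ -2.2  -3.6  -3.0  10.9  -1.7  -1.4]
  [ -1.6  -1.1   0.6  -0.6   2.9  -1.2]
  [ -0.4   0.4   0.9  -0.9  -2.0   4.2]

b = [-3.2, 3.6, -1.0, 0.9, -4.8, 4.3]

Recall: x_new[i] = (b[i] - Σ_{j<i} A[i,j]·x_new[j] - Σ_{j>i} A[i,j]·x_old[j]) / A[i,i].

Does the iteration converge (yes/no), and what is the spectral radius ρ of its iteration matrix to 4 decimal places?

yes, ρ = 0.9273

Let D = diag(9.7, -6.5, -10.3, 10.9, 2.9, 4.2); L, U the strict triangles.
Gauss-Seidel: T = -(D+L)⁻¹U, row 0 first, T[0,3] = -(-2.4)/(9.7) = +0.2474; later rows by forward substitution.
  T[0,:] = [+0.0000, +0.1237, +0.3196, +0.2474, -0.0412, +0.3608]
  T[1,:] = [+0.0000, +0.0590, +0.3524, +0.4411, +0.3496, +0.1259]
  T[2,:] = [+0.0000, -0.0413, -0.1572, +0.0591, +0.1536, +0.0562]
  T[3,:] = [+0.0000, +0.0331, +0.1376, +0.2119, +0.3054, +0.2583]
  T[4,:] = [+0.0000, +0.1060, +0.3710, +0.3354, +0.1412, +0.7025]
  T[5,:] = [+0.0000, +0.0726, +0.2367, +0.1740, +0.0626, +0.4002]
|eigenvalues of T|: 0.9273, 0.1590, 0.0693, 0.0577, 0.0577, 0.0000.
ρ(T) = max|λ| = 0.9273; 0.9273 < 1: convergent.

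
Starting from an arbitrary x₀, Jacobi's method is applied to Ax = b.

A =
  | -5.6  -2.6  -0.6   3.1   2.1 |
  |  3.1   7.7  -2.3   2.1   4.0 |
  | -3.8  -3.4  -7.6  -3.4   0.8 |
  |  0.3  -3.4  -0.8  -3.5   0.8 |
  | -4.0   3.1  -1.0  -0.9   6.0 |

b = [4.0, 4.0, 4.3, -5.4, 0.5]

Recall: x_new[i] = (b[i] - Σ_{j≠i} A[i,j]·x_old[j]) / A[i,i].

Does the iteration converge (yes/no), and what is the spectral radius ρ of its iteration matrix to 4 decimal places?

no, ρ = 1.3348

Let D = diag(-5.6, 7.7, -7.6, -3.5, 6); L, U the strict triangles.
Jacobi: T = -D⁻¹(L+U), T[0,2] = -(-0.6)/(-5.6) = -0.1071; T[0,0] = 0.
  T[0,:] = [+0.0000  -0.4643  -0.1071  +0.5536  +0.3750]
  T[1,:] = [-0.4026  +0.0000  +0.2987  -0.2727  -0.5195]
  T[2,:] = [-0.5000  -0.4474  +0.0000  -0.4474  +0.1053]
  T[3,:] = [+0.0857  -0.9714  -0.2286  +0.0000  +0.2286]
  T[4,:] = [+0.6667  -0.5167  +0.1667  +0.1500  +0.0000]
|λ(T)| sorted: 1.3348, 0.6479, 0.6479, 0.6455, 0.1971.
ρ = 1.3348; 1.3348 > 1: divergent.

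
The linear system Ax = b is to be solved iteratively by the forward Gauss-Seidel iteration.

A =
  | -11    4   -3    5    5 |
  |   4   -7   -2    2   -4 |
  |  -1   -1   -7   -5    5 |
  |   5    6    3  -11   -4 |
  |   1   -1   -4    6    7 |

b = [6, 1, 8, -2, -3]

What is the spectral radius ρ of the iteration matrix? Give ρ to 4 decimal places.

1.4140

A = D + L + U where D = diag(-11, -7, -7, -11, 7).
Gauss-Seidel: T = -(D+L)⁻¹U, row 0 first, T[0,4] = -(5)/(-11) = +0.4545; later rows by forward substitution.
  T[0,:] = [+0.0000, +0.3636, -0.2727, +0.4545, +0.4545]
  T[1,:] = [+0.0000, +0.2078, -0.4416, +0.5455, -0.3117]
  T[2,:] = [+0.0000, -0.0816, +0.1020, -0.8571, +0.6939]
  T[3,:] = [+0.0000, +0.2564, -0.3370, +0.2704, -0.1378]
  T[4,:] = [+0.0000, -0.2887, +0.3230, -0.7086, +0.4052]
|roots of det(T-λI)|: 1.4140, 0.2212, 0.2212, 0.0557, 0.0000.
spectral radius ρ = 1.4140; 1.4140 > 1, so it fails to converge.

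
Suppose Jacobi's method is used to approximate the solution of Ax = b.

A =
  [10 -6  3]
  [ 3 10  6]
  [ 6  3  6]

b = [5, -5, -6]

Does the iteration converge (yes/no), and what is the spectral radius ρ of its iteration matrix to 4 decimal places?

A = D + L + U where D = diag(10, 10, 6).
T_J = -D⁻¹(L+U): T[2,1] = -(3)/(6) = -0.5000; T[2,2] = 0.
  T[0,:] = [+0.0000, +0.6000, -0.3000]
  T[1,:] = [-0.3000, +0.0000, -0.6000]
  T[2,:] = [-1.0000, -0.5000, +0.0000]
|λ(T)| sorted: 0.8816, 0.5977, 0.5977.
ρ(T) = max|λ| = 0.8816; 0.8816 < 1 ⇒ converges.

yes, ρ = 0.8816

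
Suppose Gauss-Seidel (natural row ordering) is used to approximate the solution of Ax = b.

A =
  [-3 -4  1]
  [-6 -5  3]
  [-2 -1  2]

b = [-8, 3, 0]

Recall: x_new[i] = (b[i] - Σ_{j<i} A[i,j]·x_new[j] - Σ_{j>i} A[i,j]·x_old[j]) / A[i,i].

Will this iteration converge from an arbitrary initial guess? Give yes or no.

A = D + L + U where D = diag(-3, -5, 2).
GS T = -(D+L)⁻¹U: row 0 first, T[0,2] = -(1)/(-3) = +0.3333; later rows by forward substitution.
  T[0,:] = [+0.0000, -1.3333, +0.3333]
  T[1,:] = [+0.0000, +1.6000, +0.2000]
  T[2,:] = [+0.0000, -0.5333, +0.4333]
moduli |λ_i(T)| = 1.5000, 0.5333, 0.0000.
ρ(T) = max|λ| = 1.5000; 1.5000 > 1: divergent.

no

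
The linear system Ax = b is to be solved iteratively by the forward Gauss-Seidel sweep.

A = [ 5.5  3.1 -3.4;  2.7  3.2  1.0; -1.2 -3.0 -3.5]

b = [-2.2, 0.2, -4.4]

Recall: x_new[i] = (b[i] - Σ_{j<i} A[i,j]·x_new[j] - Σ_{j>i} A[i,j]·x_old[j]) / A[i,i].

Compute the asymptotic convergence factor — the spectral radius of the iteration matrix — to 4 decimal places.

0.9124

Split A = D + L + U, D = diag(5.5, 3.2, -3.5).
T_GS = -(D+L)⁻¹U: row 0 first, T[0,1] = -(3.1)/(5.5) = -0.5636; later rows by forward substitution.
  T[0,:] = [+0.0000 -0.5636 +0.6182]
  T[1,:] = [+0.0000 +0.4756 -0.8341]
  T[2,:] = [+0.0000 -0.2144 +0.5030]
|roots of det(T-λI)|: 0.9124, 0.0662, 0.0000.
spectral radius ρ = 0.9124; 0.9124 < 1, so it converges for any x₀.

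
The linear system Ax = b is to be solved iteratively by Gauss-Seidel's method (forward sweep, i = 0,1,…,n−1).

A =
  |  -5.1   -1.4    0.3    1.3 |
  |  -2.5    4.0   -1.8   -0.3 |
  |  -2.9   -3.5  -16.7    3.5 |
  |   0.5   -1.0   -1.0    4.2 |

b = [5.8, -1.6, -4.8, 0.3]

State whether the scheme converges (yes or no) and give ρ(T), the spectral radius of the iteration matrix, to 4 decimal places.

Let D = diag(-5.1, 4, -16.7, 4.2); L, U the strict triangles.
T_GS = -(D+L)⁻¹U: row 0 first, T[0,2] = -(0.3)/(-5.1) = +0.0588; later rows by forward substitution.
  T[0,:] = [+0.0000 -0.2745 +0.0588 +0.2549]
  T[1,:] = [+0.0000 -0.1716 +0.4868 +0.2343]
  T[2,:] = [+0.0000 +0.0836 -0.1122 +0.1162]
  T[3,:] = [+0.0000 +0.0117 +0.0822 +0.0531]
|roots of det(T-λI)|: 0.3460, 0.1683, 0.0529, 0.0000.
ρ = 0.3460; 0.3460 < 1 ⇒ converges.

yes, ρ = 0.3460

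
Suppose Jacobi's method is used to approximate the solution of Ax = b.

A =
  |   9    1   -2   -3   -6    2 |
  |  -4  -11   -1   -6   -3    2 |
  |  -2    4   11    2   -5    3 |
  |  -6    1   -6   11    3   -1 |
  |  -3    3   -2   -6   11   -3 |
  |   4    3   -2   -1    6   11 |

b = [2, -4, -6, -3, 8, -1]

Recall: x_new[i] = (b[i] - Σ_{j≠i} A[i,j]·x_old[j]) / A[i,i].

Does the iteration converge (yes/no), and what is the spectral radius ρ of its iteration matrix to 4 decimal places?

Write A = D+L+U with D = diag(9, -11, 11, 11, 11, 11).
Jacobi T = -D⁻¹(L+U): T[3,5] = -(-1)/(11) = +0.0909; T[3,3] = 0.
  T[0,:] = [+0.0000  -0.1111  +0.2222  +0.3333  +0.6667  -0.2222]
  T[1,:] = [-0.3636  +0.0000  -0.0909  -0.5455  -0.2727  +0.1818]
  T[2,:] = [+0.1818  -0.3636  +0.0000  -0.1818  +0.4545  -0.2727]
  T[3,:] = [+0.5455  -0.0909  +0.5455  +0.0000  -0.2727  +0.0909]
  T[4,:] = [+0.2727  -0.2727  +0.1818  +0.5455  +0.0000  +0.2727]
  T[5,:] = [-0.3636  -0.2727  +0.1818  +0.0909  -0.5455  +0.0000]
|eigenvalues of T|: 1.1425, 0.6761, 0.6761, 0.5315, 0.3918, 0.3918.
ρ(T) = max|λ| = 1.1425; 1.1425 > 1, so it fails to converge.

no, ρ = 1.1425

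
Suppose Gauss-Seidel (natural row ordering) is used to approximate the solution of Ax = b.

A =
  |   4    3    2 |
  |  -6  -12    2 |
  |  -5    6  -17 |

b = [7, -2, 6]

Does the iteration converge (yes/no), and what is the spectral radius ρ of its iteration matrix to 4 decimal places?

A = D + L + U where D = diag(4, -12, -17).
GS T = -(D+L)⁻¹U: row 0 first, T[0,2] = -(2)/(4) = -0.5000; later rows by forward substitution.
  T[0,:] = [+0.0000 -0.7500 -0.5000]
  T[1,:] = [+0.0000 +0.3750 +0.4167]
  T[2,:] = [+0.0000 +0.3529 +0.2941]
eigenvalue magnitudes: 0.7202, 0.0511, 0.0000.
spectral radius ρ = 0.7202; 0.7202 < 1 ⇒ converges.

yes, ρ = 0.7202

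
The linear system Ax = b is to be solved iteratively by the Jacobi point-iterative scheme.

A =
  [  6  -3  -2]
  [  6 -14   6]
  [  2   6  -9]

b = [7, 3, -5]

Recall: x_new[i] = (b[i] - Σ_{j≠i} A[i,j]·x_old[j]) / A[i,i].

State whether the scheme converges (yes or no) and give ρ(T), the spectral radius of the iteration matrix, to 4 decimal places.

Diagonal D = diag(6, -14, -9); L, U strict lower/upper.
Jacobi: T = -D⁻¹(L+U), T[0,1] = -(-3)/(6) = +0.5000; T[0,0] = 0.
  T[0,:] = [+0.0000, +0.5000, +0.3333]
  T[1,:] = [+0.4286, +0.0000, +0.4286]
  T[2,:] = [+0.2222, +0.6667, +0.0000]
eigenvalue magnitudes: 0.8603, 0.5679, 0.2924.
ρ(T) = max|λ| = 0.8603; 0.8603 < 1 ⇒ converges.

yes, ρ = 0.8603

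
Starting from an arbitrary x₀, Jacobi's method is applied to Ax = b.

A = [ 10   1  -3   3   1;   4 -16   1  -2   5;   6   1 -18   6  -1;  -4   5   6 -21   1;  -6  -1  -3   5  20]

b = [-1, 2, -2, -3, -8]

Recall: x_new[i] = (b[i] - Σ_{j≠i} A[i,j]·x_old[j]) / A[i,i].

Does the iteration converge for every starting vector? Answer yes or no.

Split A = D + L + U, D = diag(10, -16, -18, -21, 20).
Jacobi T = -D⁻¹(L+U): T[4,1] = -(-1)/(20) = +0.0500; T[4,4] = 0.
  T[0,:] = [+0.0000 -0.1000 +0.3000 -0.3000 -0.1000]
  T[1,:] = [+0.2500 +0.0000 +0.0625 -0.1250 +0.3125]
  T[2,:] = [+0.3333 +0.0556 +0.0000 +0.3333 -0.0556]
  T[3,:] = [-0.1905 +0.2381 +0.2857 +0.0000 +0.0476]
  T[4,:] = [+0.3000 +0.0500 +0.1500 -0.2500 +0.0000]
moduli |λ_i(T)| = 0.5851, 0.4095, 0.4095, 0.3252, 0.1754.
ρ(T) = max|λ| = 0.5851; 0.5851 < 1, so it converges for any x₀.

yes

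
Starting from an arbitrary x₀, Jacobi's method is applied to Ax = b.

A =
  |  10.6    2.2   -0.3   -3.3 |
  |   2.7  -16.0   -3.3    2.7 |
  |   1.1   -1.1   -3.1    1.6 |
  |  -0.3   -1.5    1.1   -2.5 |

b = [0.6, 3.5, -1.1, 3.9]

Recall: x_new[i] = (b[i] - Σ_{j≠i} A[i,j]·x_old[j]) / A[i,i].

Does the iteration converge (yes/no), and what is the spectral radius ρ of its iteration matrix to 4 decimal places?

yes, ρ = 0.5417

Let D = diag(10.6, -16, -3.1, -2.5); L, U the strict triangles.
Jacobi: T = -D⁻¹(L+U), T[0,2] = -(-0.3)/(10.6) = +0.0283; T[0,0] = 0.
  T[0,:] = [+0.0000  -0.2075  +0.0283  +0.3113]
  T[1,:] = [+0.1688  +0.0000  -0.2062  +0.1688]
  T[2,:] = [+0.3548  -0.3548  +0.0000  +0.5161]
  T[3,:] = [-0.1200  -0.6000  +0.4400  +0.0000]
|eigenvalues of T|: 0.5417, 0.3152, 0.3152, 0.1445.
ρ = 0.5417; 0.5417 < 1 ⇒ converges.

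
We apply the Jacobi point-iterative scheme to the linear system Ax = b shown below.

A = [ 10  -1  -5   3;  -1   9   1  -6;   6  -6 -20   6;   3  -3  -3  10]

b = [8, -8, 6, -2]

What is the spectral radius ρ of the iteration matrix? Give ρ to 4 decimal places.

Diagonal D = diag(10, 9, -20, 10); L, U strict lower/upper.
Jacobi: T = -D⁻¹(L+U), T[2,1] = -(-6)/(-20) = -0.3000; T[2,2] = 0.
  T[0,:] = [+0.0000 +0.1000 +0.5000 -0.3000]
  T[1,:] = [+0.1111 +0.0000 -0.1111 +0.6667]
  T[2,:] = [+0.3000 -0.3000 +0.0000 +0.3000]
  T[3,:] = [-0.3000 +0.3000 +0.3000 +0.0000]
|eigenvalues of T|: 0.8976, 0.4919, 0.3000, 0.1057.
ρ = 0.8976; 0.8976 < 1, so it converges for any x₀.

0.8976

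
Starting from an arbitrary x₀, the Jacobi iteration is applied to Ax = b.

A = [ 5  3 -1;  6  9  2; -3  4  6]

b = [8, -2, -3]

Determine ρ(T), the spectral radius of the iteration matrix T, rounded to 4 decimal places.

Write A = D+L+U with D = diag(5, 9, 6).
Jacobi T = -D⁻¹(L+U): T[0,2] = -(-1)/(5) = +0.2000; T[0,0] = 0.
  T[0,:] = [+0.0000, -0.6000, +0.2000]
  T[1,:] = [-0.6667, +0.0000, -0.2222]
  T[2,:] = [+0.5000, -0.6667, +0.0000]
|roots of det(T-λI)|: 0.9055, 0.6349, 0.2706.
spectral radius ρ = 0.9055; 0.9055 < 1, so it converges for any x₀.

0.9055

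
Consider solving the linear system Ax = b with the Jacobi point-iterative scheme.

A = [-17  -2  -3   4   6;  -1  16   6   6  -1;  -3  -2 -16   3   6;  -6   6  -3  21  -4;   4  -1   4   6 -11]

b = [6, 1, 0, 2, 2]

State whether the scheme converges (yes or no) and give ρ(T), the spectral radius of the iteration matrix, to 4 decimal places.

Split A = D + L + U, D = diag(-17, 16, -16, 21, -11).
T_J = -D⁻¹(L+U): T[3,0] = -(-6)/(21) = +0.2857; T[3,3] = 0.
  T[0,:] = [+0.0000 -0.1176 -0.1765 +0.2353 +0.3529]
  T[1,:] = [+0.0625 +0.0000 -0.3750 -0.3750 +0.0625]
  T[2,:] = [-0.1875 -0.1250 +0.0000 +0.1875 +0.3750]
  T[3,:] = [+0.2857 -0.2857 +0.1429 +0.0000 +0.1905]
  T[4,:] = [+0.3636 -0.0909 +0.3636 +0.5455 +0.0000]
|eigenvalues of T|: 0.8200, 0.6244, 0.4201, 0.1808, 0.0437.
ρ = 0.8200; 0.8200 < 1: convergent.

yes, ρ = 0.8200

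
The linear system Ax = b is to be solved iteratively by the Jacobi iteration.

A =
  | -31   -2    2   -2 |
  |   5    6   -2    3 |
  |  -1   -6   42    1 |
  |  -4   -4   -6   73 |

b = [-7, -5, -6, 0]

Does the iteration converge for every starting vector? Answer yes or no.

Let D = diag(-31, 6, 42, 73); L, U the strict triangles.
Jacobi: T = -D⁻¹(L+U), T[1,0] = -(5)/(6) = -0.8333; T[1,1] = 0.
  T[0,:] = [+0.0000  -0.0645  +0.0645  -0.0645]
  T[1,:] = [-0.8333  +0.0000  +0.3333  -0.5000]
  T[2,:] = [+0.0238  +0.1429  +0.0000  -0.0238]
  T[3,:] = [+0.0548  +0.0548  +0.0822  +0.0000]
|roots of det(T-λI)|: 0.3288, 0.2021, 0.1116, 0.1116.
ρ(T) = max|λ| = 0.3288; 0.3288 < 1 ⇒ converges.

yes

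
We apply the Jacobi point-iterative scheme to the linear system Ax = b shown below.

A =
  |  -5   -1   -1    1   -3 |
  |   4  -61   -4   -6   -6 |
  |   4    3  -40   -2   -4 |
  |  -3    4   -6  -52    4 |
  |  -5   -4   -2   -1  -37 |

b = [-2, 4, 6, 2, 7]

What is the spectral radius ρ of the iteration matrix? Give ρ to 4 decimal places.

0.2327

Write A = D+L+U with D = diag(-5, -61, -40, -52, -37).
T_J = -D⁻¹(L+U): T[3,4] = -(4)/(-52) = +0.0769; T[3,3] = 0.
  T[0,:] = [+0.0000 -0.2000 -0.2000 +0.2000 -0.6000]
  T[1,:] = [+0.0656 +0.0000 -0.0656 -0.0984 -0.0984]
  T[2,:] = [+0.1000 +0.0750 +0.0000 -0.0500 -0.1000]
  T[3,:] = [-0.0577 +0.0769 -0.1154 +0.0000 +0.0769]
  T[4,:] = [-0.1351 -0.1081 -0.0541 -0.0270 +0.0000]
|λ(T)| sorted: 0.2327, 0.1869, 0.1869, 0.1134, 0.1134.
ρ(T) = max|λ| = 0.2327; 0.2327 < 1: convergent.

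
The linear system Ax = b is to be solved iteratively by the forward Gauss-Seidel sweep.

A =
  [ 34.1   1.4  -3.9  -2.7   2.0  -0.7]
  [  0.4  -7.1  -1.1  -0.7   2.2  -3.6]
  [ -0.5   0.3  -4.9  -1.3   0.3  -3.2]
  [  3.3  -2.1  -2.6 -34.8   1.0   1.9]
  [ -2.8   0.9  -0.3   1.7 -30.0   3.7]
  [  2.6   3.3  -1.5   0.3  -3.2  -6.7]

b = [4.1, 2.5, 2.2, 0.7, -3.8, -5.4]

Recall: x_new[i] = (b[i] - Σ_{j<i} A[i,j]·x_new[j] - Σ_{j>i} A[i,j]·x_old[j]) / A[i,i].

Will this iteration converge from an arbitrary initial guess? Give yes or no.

Let D = diag(34.1, -7.1, -4.9, -34.8, -30, -6.7); L, U the strict triangles.
T_GS = -(D+L)⁻¹U: row 0 first, T[0,1] = -(1.4)/(34.1) = -0.0411; later rows by forward substitution.
  T[0,:] = [+0.0000 -0.0411 +0.1144 +0.0792 -0.0587 +0.0205]
  T[1,:] = [+0.0000 -0.0023 -0.1485 -0.0941 +0.3066 -0.5059]
  T[2,:] = [+0.0000 +0.0040 -0.0208 -0.2791 +0.0860 -0.6861]
  T[3,:] = [+0.0000 -0.0041 +0.0214 +0.0340 -0.0017 +0.1383]
  T[4,:] = [+0.0000 +0.0035 -0.0137 -0.0055 +0.0137 +0.1209]
  T[5,:] = [+0.0000 -0.0198 -0.0166 +0.0510 +0.1024 -0.1392]
eigenvalue magnitudes: 0.2939, 0.0901, 0.0901, 0.0312, 0.0312, 0.0000.
spectral radius ρ = 0.2939; 0.2939 < 1, so it converges for any x₀.

yes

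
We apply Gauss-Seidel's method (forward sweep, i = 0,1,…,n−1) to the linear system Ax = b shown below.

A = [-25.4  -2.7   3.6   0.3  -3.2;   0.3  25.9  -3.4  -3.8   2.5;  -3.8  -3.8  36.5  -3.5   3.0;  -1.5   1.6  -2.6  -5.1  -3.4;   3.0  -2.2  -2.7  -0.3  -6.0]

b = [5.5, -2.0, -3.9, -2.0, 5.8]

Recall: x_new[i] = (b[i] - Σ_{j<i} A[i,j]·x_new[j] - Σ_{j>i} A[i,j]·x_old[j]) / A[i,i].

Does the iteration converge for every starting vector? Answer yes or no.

A = D + L + U where D = diag(-25.4, 25.9, 36.5, -5.1, -6).
GS T = -(D+L)⁻¹U: row 0 first, T[0,4] = -(-3.2)/(-25.4) = -0.1260; later rows by forward substitution.
  T[0,:] = [+0.0000, -0.1063, +0.1417, +0.0118, -0.1260]
  T[1,:] = [+0.0000, +0.0012, +0.1296, +0.1466, -0.0951]
  T[2,:] = [+0.0000, -0.0109, +0.0283, +0.1124, -0.1052]
  T[3,:] = [+0.0000, +0.0372, -0.0154, -0.0148, -0.6058]
  T[4,:] = [+0.0000, -0.0505, +0.0114, -0.0977, +0.0495]
moduli |λ_i(T)| = 0.3148, 0.2155, 0.0811, 0.0811, 0.0000.
ρ = 0.3148; 0.3148 < 1: convergent.

yes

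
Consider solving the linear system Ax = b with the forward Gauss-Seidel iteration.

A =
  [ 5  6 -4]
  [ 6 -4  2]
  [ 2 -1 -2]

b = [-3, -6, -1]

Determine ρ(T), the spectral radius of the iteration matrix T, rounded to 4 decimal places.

1.4306

Diagonal D = diag(5, -4, -2); L, U strict lower/upper.
Gauss-Seidel: T = -(D+L)⁻¹U, row 0 first, T[0,2] = -(-4)/(5) = +0.8000; later rows by forward substitution.
  T[0,:] = [+0.0000  -1.2000  +0.8000]
  T[1,:] = [+0.0000  -1.8000  +1.7000]
  T[2,:] = [+0.0000  -0.3000  -0.0500]
eigenvalue magnitudes: 1.4306, 0.4194, 0.0000.
spectral radius ρ = 1.4306; 1.4306 > 1: divergent.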